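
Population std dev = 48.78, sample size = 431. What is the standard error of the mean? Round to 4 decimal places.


SE = sigma / sqrt(n)
sqrt(431) ≈ 20.760539
SE = 48.78 / 20.760539 ≈ 2.349650

2.3496


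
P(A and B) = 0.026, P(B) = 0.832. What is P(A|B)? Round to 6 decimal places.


P(A|B) = P(A and B) / P(B) = 0.026 / 0.832 = 0.03125

0.031250


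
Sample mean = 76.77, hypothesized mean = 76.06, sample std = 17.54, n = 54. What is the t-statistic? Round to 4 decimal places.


t = (xbar - mu0) / (s/sqrt(n))
xbar - mu0 = 76.77 - 76.06 = 0.71
sqrt(54) ≈ 7.34846923
s/sqrt(n) = 17.54 / 7.34846923 ≈ 2.38689167
t = 0.71 / 2.38689167 ≈ 0.297458

0.2975


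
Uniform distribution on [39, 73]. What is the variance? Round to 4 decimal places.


Var = (b-a)^2 / 12
(b-a)^2 = (73 - 39)^2 = 1156
Var = 1156/12 ≈ 96.333333

96.3333


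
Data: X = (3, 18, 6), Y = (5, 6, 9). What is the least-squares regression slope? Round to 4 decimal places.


b = sum((xi-xbar)(yi-ybar)) / sum((xi-xbar)^2)
n = 3, xbar = 27/3 = 9, ybar = 20/3 ≈ 6.666667
Sxy = sum((xi-xbar)(yi-ybar)) = -3
Sxx = sum((xi-xbar)^2) = 126
b = Sxy / Sxx = -1/42 ≈ -0.023810

-0.0238


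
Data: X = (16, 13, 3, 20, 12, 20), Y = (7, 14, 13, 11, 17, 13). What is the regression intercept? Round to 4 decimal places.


a = ybar - b*xbar, where b = sum((xi-xbar)(yi-ybar)) / sum((xi-xbar)^2)
n = 6, xbar = 84/6 = 14, ybar = 75/6 = 12.5
Sxy = sum((xi-xbar)(yi-ybar)) = -33
Sxx = sum((xi-xbar)^2) = 202
b = Sxy / Sxx = -33/202 ≈ -0.163366
a = 12.5 - (-0.163366) * 14 = 2987/202 ≈ 14.787129

14.7871


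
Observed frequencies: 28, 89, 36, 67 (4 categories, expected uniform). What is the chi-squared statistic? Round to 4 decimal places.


chi2 = sum((O-E)^2/E), E = total/4
total = 220, E = 220/4 = 55
(28 - 55)^2 / 55 = 729 / 55 = 729/55 ≈ 13.254545
(89 - 55)^2 / 55 = 1156 / 55 = 1156/55 ≈ 21.018182
(36 - 55)^2 / 55 = 361 / 55 = 361/55 ≈ 6.563636
(67 - 55)^2 / 55 = 144 / 55 = 144/55 ≈ 2.618182
chi2 = 478/11 ≈ 43.454545

43.4545


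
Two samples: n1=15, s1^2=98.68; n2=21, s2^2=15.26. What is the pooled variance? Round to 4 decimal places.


sp^2 = ((n1-1)*s1^2 + (n2-1)*s2^2)/(n1+n2-2)
(n1-1)*s1^2 = 14 * 98.68 = 1381.52
(n2-1)*s2^2 = 20 * 15.26 = 305.2
numerator = 1381.52 + 305.2 = 1686.72
n1+n2-2 = 34
sp^2 = 1686.72 / 34 = 21084/425 ≈ 49.609412

49.6094


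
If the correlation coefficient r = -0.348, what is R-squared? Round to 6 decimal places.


R^2 = r^2 = (-0.348)^2 = 0.121104

0.121104


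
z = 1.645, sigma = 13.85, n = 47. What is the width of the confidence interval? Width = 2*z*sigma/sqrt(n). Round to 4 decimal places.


width = 2*z*sigma/sqrt(n)
2*z*sigma = 2 * 1.645 * 13.85 = 45.5665
sqrt(47) ≈ 6.855655
width = 45.5665 / 6.855655 ≈ 6.646557

6.6466


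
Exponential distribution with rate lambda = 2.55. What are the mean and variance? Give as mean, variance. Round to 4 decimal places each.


mean = 1/lam, var = 1/lam^2
mean = 1 / 2.55 = 20/51 ≈ 0.392157
lam^2 = 2.55^2 = 6.5025
var = 1 / 6.5025 = 400/2601 ≈ 0.153787

0.3922, 0.1538


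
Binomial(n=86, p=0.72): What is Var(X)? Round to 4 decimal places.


Var = n*p*(1-p) = 86 * 0.72 * 0.28 = 17.3376

17.3376


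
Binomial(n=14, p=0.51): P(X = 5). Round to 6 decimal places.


P = C(n,k) * p^k * (1-p)^(n-k)
C(14,5) = 2002
p^k = 0.51^5 ≈ 0.03450253
(1-p)^(n-k) = 0.49^9 ≈ 0.001628414
P = 2002 * 0.03450253 * 0.001628414 ≈ 0.112481

0.112481


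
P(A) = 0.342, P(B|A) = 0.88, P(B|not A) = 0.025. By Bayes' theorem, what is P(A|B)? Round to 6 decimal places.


P(A|B) = P(B|A)*P(A) / P(B), P(B) = P(B|A)*P(A) + P(B|not A)*P(not A)
P(B|A)*P(A) = 0.88 * 0.342 = 0.30096
P(B|not A)*P(not A) = 0.025 * 0.658 = 0.01645
P(B) = 0.30096 + 0.01645 = 0.31741
P(A|B) = 0.30096 / 0.31741 ≈ 0.94817429

0.948174


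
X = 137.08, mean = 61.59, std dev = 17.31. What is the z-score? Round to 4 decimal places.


z = (X - mu) / sigma
X - mu = 137.08 - 61.59 = 75.49
z = 75.49 / 17.31 = 7549/1731 ≈ 4.361063

4.3611


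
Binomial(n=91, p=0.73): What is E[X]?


E[X] = n*p = 91 * 0.73 = 66.43

66.43


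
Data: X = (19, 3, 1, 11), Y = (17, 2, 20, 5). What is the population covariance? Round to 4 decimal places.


Cov = (1/n)*sum((xi-xbar)(yi-ybar))
n = 4, xbar = 34/4 = 8.5, ybar = 44/4 = 11
sum((xi-xbar)(yi-ybar)) = 30
Cov = 30 / 4 = 7.5

7.5000


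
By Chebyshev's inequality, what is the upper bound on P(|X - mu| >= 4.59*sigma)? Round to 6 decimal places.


P <= 1/k^2
k^2 = 4.59^2 = 21.0681
1/k^2 = 1 / 21.0681 ≈ 0.04746512

0.047465


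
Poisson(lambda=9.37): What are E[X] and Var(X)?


E[X] = Var(X) = lambda = 9.37

9.37, 9.37


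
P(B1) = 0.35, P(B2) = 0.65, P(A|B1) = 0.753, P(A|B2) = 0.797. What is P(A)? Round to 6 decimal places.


P(A) = P(A|B1)*P(B1) + P(A|B2)*P(B2)
P(A|B1)*P(B1) = 0.753 * 0.35 = 0.26355
P(A|B2)*P(B2) = 0.797 * 0.65 = 0.51805
P(A) = 0.26355 + 0.51805 = 0.7816

0.781600


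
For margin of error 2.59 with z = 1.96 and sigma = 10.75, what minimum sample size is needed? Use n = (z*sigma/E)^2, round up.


z*sigma/E = 1.96 * 10.75 / 2.59 = 301/37 ≈ 8.135135
(z*sigma/E)^2 = 90601/1369 ≈ 66.180424
round up: n = 67

67


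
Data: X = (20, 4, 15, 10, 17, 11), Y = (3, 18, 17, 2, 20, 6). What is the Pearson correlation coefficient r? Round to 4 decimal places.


r = sum((xi-xbar)(yi-ybar)) / sqrt(sum((xi-xbar)^2) * sum((yi-ybar)^2))
n = 6, xbar = 77/6 ≈ 12.833333, ybar = 66/6 = 11
Sxy = sum((xi-xbar)(yi-ybar)) = -34
Sxx = sum((xi-xbar)^2) = 977/6 ≈ 162.833333
Syy = sum((yi-ybar)^2) = 336
sqrt(Sxx*Syy) ≈ 233.905964
r = Sxy / sqrt(Sxx*Syy) = -34 / 233.905964 ≈ -0.145358

-0.1454


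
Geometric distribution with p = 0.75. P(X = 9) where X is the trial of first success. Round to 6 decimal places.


P = (1-p)^(k-1) * p
(1-p)^(k-1) = 0.25^8 ≈ 0.00001525879
P = 0.00001525879 * 0.75 ≈ 0.00001144409

0.000011


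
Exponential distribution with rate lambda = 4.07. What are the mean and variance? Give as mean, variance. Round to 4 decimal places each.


mean = 1/lam, var = 1/lam^2
mean = 1 / 4.07 = 100/407 ≈ 0.245700
lam^2 = 4.07^2 = 16.5649
var = 1 / 16.5649 ≈ 0.060369

0.2457, 0.0604


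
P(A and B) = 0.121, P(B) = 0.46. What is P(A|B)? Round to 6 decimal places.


P(A|B) = P(A and B) / P(B) = 0.121 / 0.46 = 121/460 ≈ 0.26304348

0.263043


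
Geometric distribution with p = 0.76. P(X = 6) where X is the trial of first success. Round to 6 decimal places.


P = (1-p)^(k-1) * p
(1-p)^(k-1) = 0.24^5 = 0.0007962624
P = 0.0007962624 * 0.76 ≈ 0.0006051594

0.000605


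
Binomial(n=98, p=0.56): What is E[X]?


E[X] = n*p = 98 * 0.56 = 54.88

54.88


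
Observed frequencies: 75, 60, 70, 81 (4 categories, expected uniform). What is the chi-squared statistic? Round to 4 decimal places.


chi2 = sum((O-E)^2/E), E = total/4
total = 286, E = 286/4 = 71.5
(75 - 71.5)^2 / 71.5 = 12.25 / 71.5 = 49/286 ≈ 0.171329
(60 - 71.5)^2 / 71.5 = 132.25 / 71.5 = 529/286 ≈ 1.849650
(70 - 71.5)^2 / 71.5 = 2.25 / 71.5 = 9/286 ≈ 0.031469
(81 - 71.5)^2 / 71.5 = 90.25 / 71.5 = 361/286 ≈ 1.262238
chi2 = 474/143 ≈ 3.314685

3.3147


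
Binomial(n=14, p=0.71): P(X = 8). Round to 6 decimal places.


P = C(n,k) * p^k * (1-p)^(n-k)
C(14,8) = 3003
p^k = 0.71^8 ≈ 0.06457535
(1-p)^(n-k) = 0.29^6 ≈ 0.0005948233
P = 3003 * 0.06457535 * 0.0005948233 ≈ 0.115348

0.115348


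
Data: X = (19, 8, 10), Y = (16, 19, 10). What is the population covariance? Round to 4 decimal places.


Cov = (1/n)*sum((xi-xbar)(yi-ybar))
n = 3, xbar = 37/3 ≈ 12.333333, ybar = 45/3 = 15
sum((xi-xbar)(yi-ybar)) = 1
Cov = 1 / 3 = 1/3 ≈ 0.333333

0.3333


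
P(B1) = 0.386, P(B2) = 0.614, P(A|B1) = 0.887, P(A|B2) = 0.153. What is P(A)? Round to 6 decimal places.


P(A) = P(A|B1)*P(B1) + P(A|B2)*P(B2)
P(A|B1)*P(B1) = 0.887 * 0.386 = 0.342382
P(A|B2)*P(B2) = 0.153 * 0.614 = 0.093942
P(A) = 0.342382 + 0.093942 = 0.436324

0.436324


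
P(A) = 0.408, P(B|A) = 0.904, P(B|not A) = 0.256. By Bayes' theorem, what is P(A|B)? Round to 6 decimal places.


P(A|B) = P(B|A)*P(A) / P(B), P(B) = P(B|A)*P(A) + P(B|not A)*P(not A)
P(B|A)*P(A) = 0.904 * 0.408 = 0.368832
P(B|not A)*P(not A) = 0.256 * 0.592 = 0.151552
P(B) = 0.368832 + 0.151552 = 0.520384
P(A|B) = 0.368832 / 0.520384 = 5763/8131 ≈ 0.70876891

0.708769


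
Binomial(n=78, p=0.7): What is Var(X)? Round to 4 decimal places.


Var = n*p*(1-p) = 78 * 0.7 * 0.3 = 16.38

16.3800


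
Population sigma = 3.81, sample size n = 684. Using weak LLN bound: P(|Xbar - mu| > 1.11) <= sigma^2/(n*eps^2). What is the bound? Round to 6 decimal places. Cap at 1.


bound = min(1, sigma^2/(n*eps^2))
sigma^2 = 3.81^2 = 14.5161
n*eps^2 = 684 * 1.11^2 = 684 * 1.2321 = 842.7564
sigma^2/(n*eps^2) = 14.5161 / 842.7564 ≈ 0.01722455

0.017225


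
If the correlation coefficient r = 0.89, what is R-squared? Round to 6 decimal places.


R^2 = r^2 = (0.89)^2 = 0.7921

0.792100


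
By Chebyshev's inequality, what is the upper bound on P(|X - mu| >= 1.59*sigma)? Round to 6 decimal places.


P <= 1/k^2
k^2 = 1.59^2 = 2.5281
1/k^2 = 1 / 2.5281 ≈ 0.39555397

0.395554


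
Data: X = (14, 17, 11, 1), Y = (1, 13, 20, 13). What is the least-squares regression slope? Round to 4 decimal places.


b = sum((xi-xbar)(yi-ybar)) / sum((xi-xbar)^2)
n = 4, xbar = 43/4 = 10.75, ybar = 47/4 = 11.75
Sxy = sum((xi-xbar)(yi-ybar)) = -37.25
Sxx = sum((xi-xbar)^2) = 144.75
b = Sxy / Sxx = -149/579 ≈ -0.257340

-0.2573


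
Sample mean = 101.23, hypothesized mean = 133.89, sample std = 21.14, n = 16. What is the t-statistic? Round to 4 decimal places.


t = (xbar - mu0) / (s/sqrt(n))
xbar - mu0 = 101.23 - 133.89 = -32.66
sqrt(16) = 4
s/sqrt(n) = 21.14 / 4 = 5.285
t = -32.66 / 5.285 = -6532/1057 ≈ -6.179754

-6.1798


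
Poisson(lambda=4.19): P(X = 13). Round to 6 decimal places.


P = e^(-lam) * lam^k / k!
e^(-4.19) ≈ 0.01514628
lam^k = 4.19^13 ≈ 122682409.941282
k! = 13! = 6227020800
P = 0.01514628 * 122682409.941282 / 6227020800 ≈ 0.000298

0.000298


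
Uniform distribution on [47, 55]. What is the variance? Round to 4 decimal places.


Var = (b-a)^2 / 12
(b-a)^2 = (55 - 47)^2 = 64
Var = 64/12 ≈ 5.333333

5.3333


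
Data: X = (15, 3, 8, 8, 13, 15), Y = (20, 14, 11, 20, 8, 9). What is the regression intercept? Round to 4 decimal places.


a = ybar - b*xbar, where b = sum((xi-xbar)(yi-ybar)) / sum((xi-xbar)^2)
n = 6, xbar = 62/6 = 31/3 ≈ 10.333333, ybar = 82/6 = 41/3 ≈ 13.666667
Sxy = sum((xi-xbar)(yi-ybar)) = -55/3 ≈ -18.333333
Sxx = sum((xi-xbar)^2) = 346/3 ≈ 115.333333
b = Sxy / Sxx = -55/346 ≈ -0.158960
a = 13.666667 - (-0.158960) * 10.333333 = 5297/346 ≈ 15.309249

15.3092


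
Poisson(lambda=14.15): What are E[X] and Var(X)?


E[X] = Var(X) = lambda = 14.15

14.15, 14.15


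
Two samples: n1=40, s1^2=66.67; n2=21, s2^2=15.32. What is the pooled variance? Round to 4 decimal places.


sp^2 = ((n1-1)*s1^2 + (n2-1)*s2^2)/(n1+n2-2)
(n1-1)*s1^2 = 39 * 66.67 = 2600.13
(n2-1)*s2^2 = 20 * 15.32 = 306.4
numerator = 2600.13 + 306.4 = 2906.53
n1+n2-2 = 59
sp^2 = 2906.53 / 59 = 290653/5900 ≈ 49.263220

49.2632


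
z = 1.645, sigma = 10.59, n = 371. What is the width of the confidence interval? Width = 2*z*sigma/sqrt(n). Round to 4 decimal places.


width = 2*z*sigma/sqrt(n)
2*z*sigma = 2 * 1.645 * 10.59 = 34.8411
sqrt(371) ≈ 19.261360
width = 34.8411 / 19.261360 ≈ 1.808860

1.8089


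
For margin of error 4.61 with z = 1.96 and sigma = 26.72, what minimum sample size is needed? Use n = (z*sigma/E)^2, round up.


z*sigma/E = 1.96 * 26.72 / 4.61 ≈ 11.360347
(z*sigma/E)^2 ≈ 129.057486
round up: n = 130

130


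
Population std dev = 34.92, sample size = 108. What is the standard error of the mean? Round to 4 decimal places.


SE = sigma / sqrt(n)
sqrt(108) ≈ 10.392305
SE = 34.92 / 10.392305 ≈ 3.360179

3.3602


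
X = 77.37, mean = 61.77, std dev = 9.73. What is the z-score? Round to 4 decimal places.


z = (X - mu) / sigma
X - mu = 77.37 - 61.77 = 15.6
z = 15.6 / 9.73 = 1560/973 ≈ 1.603289

1.6033


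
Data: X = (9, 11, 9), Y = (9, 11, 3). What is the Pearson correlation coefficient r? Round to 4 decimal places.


r = sum((xi-xbar)(yi-ybar)) / sqrt(sum((xi-xbar)^2) * sum((yi-ybar)^2))
n = 3, xbar = 29/3 ≈ 9.666667, ybar = 23/3 ≈ 7.666667
Sxy = sum((xi-xbar)(yi-ybar)) = 20/3 ≈ 6.666667
Sxx = sum((xi-xbar)^2) = 8/3 ≈ 2.666667
Syy = sum((yi-ybar)^2) = 104/3 ≈ 34.666667
sqrt(Sxx*Syy) ≈ 9.614803
r = Sxy / sqrt(Sxx*Syy) = 6.666667 / 9.614803 ≈ 0.693375

0.6934


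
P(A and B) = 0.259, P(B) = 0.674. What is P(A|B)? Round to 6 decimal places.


P(A|B) = P(A and B) / P(B) = 0.259 / 0.674 = 259/674 ≈ 0.38427300

0.384273


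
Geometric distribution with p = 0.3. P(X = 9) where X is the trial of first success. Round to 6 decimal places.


P = (1-p)^(k-1) * p
(1-p)^(k-1) = 0.7^8 = 0.05764801
P = 0.05764801 * 0.3 ≈ 0.01729440

0.017294


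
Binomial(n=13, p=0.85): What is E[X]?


E[X] = n*p = 13 * 0.85 = 11.05

11.05


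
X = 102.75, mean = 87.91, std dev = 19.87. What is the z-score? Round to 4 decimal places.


z = (X - mu) / sigma
X - mu = 102.75 - 87.91 = 14.84
z = 14.84 / 19.87 = 1484/1987 ≈ 0.746855

0.7469


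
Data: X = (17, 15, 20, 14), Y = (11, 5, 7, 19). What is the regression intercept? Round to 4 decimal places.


a = ybar - b*xbar, where b = sum((xi-xbar)(yi-ybar)) / sum((xi-xbar)^2)
n = 4, xbar = 66/4 = 16.5, ybar = 42/4 = 10.5
Sxy = sum((xi-xbar)(yi-ybar)) = -25
Sxx = sum((xi-xbar)^2) = 21
b = Sxy / Sxx = -25/21 ≈ -1.190476
a = 10.5 - (-1.190476) * 16.5 = 211/7 ≈ 30.142857

30.1429


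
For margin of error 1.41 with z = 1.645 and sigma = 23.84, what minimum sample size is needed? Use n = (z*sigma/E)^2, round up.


z*sigma/E = 1.645 * 23.84 / 1.41 = 2086/75 ≈ 27.813333
(z*sigma/E)^2 = 4351396/5625 ≈ 773.581511
round up: n = 774

774


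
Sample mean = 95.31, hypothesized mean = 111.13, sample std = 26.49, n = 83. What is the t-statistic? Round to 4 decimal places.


t = (xbar - mu0) / (s/sqrt(n))
xbar - mu0 = 95.31 - 111.13 = -15.82
sqrt(83) ≈ 9.11043358
s/sqrt(n) = 26.49 / 9.11043358 ≈ 2.90765525
t = -15.82 / 2.90765525 ≈ -5.440810

-5.4408


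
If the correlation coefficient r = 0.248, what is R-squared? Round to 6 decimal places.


R^2 = r^2 = (0.248)^2 = 0.061504

0.061504


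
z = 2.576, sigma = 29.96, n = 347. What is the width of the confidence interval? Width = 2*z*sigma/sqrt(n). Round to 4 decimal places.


width = 2*z*sigma/sqrt(n)
2*z*sigma = 2 * 2.576 * 29.96 = 154.35392
sqrt(347) ≈ 18.627936
width = 154.35392 / 18.627936 ≈ 8.286153

8.2862


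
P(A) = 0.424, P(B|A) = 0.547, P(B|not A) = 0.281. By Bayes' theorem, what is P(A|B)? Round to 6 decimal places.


P(A|B) = P(B|A)*P(A) / P(B), P(B) = P(B|A)*P(A) + P(B|not A)*P(not A)
P(B|A)*P(A) = 0.547 * 0.424 = 0.231928
P(B|not A)*P(not A) = 0.281 * 0.576 = 0.161856
P(B) = 0.231928 + 0.161856 = 0.393784
P(A|B) = 0.231928 / 0.393784 ≈ 0.58897263

0.588973


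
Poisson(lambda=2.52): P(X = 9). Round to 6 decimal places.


P = e^(-lam) * lam^k / k!
e^(-2.52) ≈ 0.08045961
lam^k = 2.52^9 ≈ 4098.310578
k! = 9! = 362880
P = 0.08045961 * 4098.310578 / 362880 ≈ 0.000909

0.000909


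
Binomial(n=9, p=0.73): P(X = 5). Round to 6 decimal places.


P = C(n,k) * p^k * (1-p)^(n-k)
C(9,5) = 126
p^k = 0.73^5 ≈ 0.2073072
(1-p)^(n-k) = 0.27^4 = 0.00531441
P = 126 * 0.2073072 * 0.00531441 ≈ 0.138816

0.138816


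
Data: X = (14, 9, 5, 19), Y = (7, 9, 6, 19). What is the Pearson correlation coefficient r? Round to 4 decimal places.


r = sum((xi-xbar)(yi-ybar)) / sqrt(sum((xi-xbar)^2) * sum((yi-ybar)^2))
n = 4, xbar = 47/4 = 11.75, ybar = 41/4 = 10.25
Sxy = sum((xi-xbar)(yi-ybar)) = 88.25
Sxx = sum((xi-xbar)^2) = 110.75
Syy = sum((yi-ybar)^2) = 106.75
sqrt(Sxx*Syy) ≈ 108.731608
r = Sxy / sqrt(Sxx*Syy) = 88.25 / 108.731608 ≈ 0.811632

0.8116


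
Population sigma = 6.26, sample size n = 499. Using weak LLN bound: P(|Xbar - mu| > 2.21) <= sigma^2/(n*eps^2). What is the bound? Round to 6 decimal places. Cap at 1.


bound = min(1, sigma^2/(n*eps^2))
sigma^2 = 6.26^2 = 39.1876
n*eps^2 = 499 * 2.21^2 = 499 * 4.8841 = 2437.1659
sigma^2/(n*eps^2) = 39.1876 / 2437.1659 ≈ 0.01607917

0.016079


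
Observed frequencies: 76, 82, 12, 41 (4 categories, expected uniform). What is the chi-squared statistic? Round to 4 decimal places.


chi2 = sum((O-E)^2/E), E = total/4
total = 211, E = 211/4 = 52.75
(76 - 52.75)^2 / 52.75 = 540.5625 / 52.75 = 8649/844 ≈ 10.247630
(82 - 52.75)^2 / 52.75 = 855.5625 / 52.75 = 13689/844 ≈ 16.219194
(12 - 52.75)^2 / 52.75 = 1660.5625 / 52.75 = 26569/844 ≈ 31.479858
(41 - 52.75)^2 / 52.75 = 138.0625 / 52.75 = 2209/844 ≈ 2.617299
chi2 = 12779/211 ≈ 60.563981

60.5640


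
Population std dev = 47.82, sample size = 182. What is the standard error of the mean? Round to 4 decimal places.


SE = sigma / sqrt(n)
sqrt(182) ≈ 13.490738
SE = 47.82 / 13.490738 ≈ 3.544654

3.5447


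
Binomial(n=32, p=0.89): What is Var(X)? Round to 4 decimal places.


Var = n*p*(1-p) = 32 * 0.89 * 0.11 = 3.1328

3.1328


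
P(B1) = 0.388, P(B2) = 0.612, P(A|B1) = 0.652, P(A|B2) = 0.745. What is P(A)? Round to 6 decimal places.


P(A) = P(A|B1)*P(B1) + P(A|B2)*P(B2)
P(A|B1)*P(B1) = 0.652 * 0.388 = 0.252976
P(A|B2)*P(B2) = 0.745 * 0.612 = 0.45594
P(A) = 0.252976 + 0.45594 = 0.708916

0.708916


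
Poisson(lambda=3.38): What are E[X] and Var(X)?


E[X] = Var(X) = lambda = 3.38

3.38, 3.38


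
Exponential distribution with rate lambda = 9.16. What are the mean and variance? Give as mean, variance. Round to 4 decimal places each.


mean = 1/lam, var = 1/lam^2
mean = 1 / 9.16 = 25/229 ≈ 0.109170
lam^2 = 9.16^2 = 83.9056
var = 1 / 83.9056 ≈ 0.011918

0.1092, 0.0119


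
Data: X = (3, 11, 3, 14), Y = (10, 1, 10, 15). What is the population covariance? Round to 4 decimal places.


Cov = (1/n)*sum((xi-xbar)(yi-ybar))
n = 4, xbar = 31/4 = 7.75, ybar = 36/4 = 9
sum((xi-xbar)(yi-ybar)) = 2
Cov = 2 / 4 = 0.5

0.5000


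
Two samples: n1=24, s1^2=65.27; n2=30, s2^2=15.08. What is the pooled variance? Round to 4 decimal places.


sp^2 = ((n1-1)*s1^2 + (n2-1)*s2^2)/(n1+n2-2)
(n1-1)*s1^2 = 23 * 65.27 = 1501.21
(n2-1)*s2^2 = 29 * 15.08 = 437.32
numerator = 1501.21 + 437.32 = 1938.53
n1+n2-2 = 52
sp^2 = 1938.53 / 52 = 193853/5200 ≈ 37.279423

37.2794


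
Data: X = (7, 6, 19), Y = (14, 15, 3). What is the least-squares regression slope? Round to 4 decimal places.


b = sum((xi-xbar)(yi-ybar)) / sum((xi-xbar)^2)
n = 3, xbar = 32/3 ≈ 10.666667, ybar = 32/3 ≈ 10.666667
Sxy = sum((xi-xbar)(yi-ybar)) = -289/3 ≈ -96.333333
Sxx = sum((xi-xbar)^2) = 314/3 ≈ 104.666667
b = Sxy / Sxx = -289/314 ≈ -0.920382

-0.9204


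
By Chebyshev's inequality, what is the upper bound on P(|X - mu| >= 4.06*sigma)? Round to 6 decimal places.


P <= 1/k^2
k^2 = 4.06^2 = 16.4836
1/k^2 = 1 / 16.4836 ≈ 0.06066636

0.060666


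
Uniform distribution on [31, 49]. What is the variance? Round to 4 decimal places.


Var = (b-a)^2 / 12
(b-a)^2 = (49 - 31)^2 = 324
Var = 324/12 = 27

27.0000


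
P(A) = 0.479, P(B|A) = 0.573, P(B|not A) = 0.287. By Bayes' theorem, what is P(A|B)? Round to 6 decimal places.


P(A|B) = P(B|A)*P(A) / P(B), P(B) = P(B|A)*P(A) + P(B|not A)*P(not A)
P(B|A)*P(A) = 0.573 * 0.479 = 0.274467
P(B|not A)*P(not A) = 0.287 * 0.521 = 0.149527
P(B) = 0.274467 + 0.149527 = 0.423994
P(A|B) = 0.274467 / 0.423994 ≈ 0.64733699

0.647337


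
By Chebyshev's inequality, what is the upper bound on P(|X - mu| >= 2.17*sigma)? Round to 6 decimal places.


P <= 1/k^2
k^2 = 2.17^2 = 4.7089
1/k^2 = 1 / 4.7089 ≈ 0.21236382

0.212364


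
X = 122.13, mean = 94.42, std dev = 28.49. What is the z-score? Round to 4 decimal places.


z = (X - mu) / sigma
X - mu = 122.13 - 94.42 = 27.71
z = 27.71 / 28.49 = 2771/2849 ≈ 0.972622

0.9726


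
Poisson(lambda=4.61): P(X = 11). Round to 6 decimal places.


P = e^(-lam) * lam^k / k!
e^(-4.61) ≈ 0.009951818
lam^k = 4.61^11 ≈ 19985277.333101
k! = 11! = 39916800
P = 0.009951818 * 19985277.333101 / 39916800 ≈ 0.004983

0.004983


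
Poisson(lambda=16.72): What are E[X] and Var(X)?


E[X] = Var(X) = lambda = 16.72

16.72, 16.72


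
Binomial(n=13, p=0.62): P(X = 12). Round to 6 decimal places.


P = C(n,k) * p^k * (1-p)^(n-k)
C(13,12) = 13
p^k = 0.62^12 ≈ 0.003226267
(1-p)^(n-k) = 0.38^1 = 0.38
P = 13 * 0.003226267 * 0.38 ≈ 0.015938

0.015938


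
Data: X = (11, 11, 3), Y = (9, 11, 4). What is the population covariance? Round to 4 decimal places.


Cov = (1/n)*sum((xi-xbar)(yi-ybar))
n = 3, xbar = 25/3 ≈ 8.333333, ybar = 24/3 = 8
sum((xi-xbar)(yi-ybar)) = 32
Cov = 32 / 3 = 32/3 ≈ 10.666667

10.6667


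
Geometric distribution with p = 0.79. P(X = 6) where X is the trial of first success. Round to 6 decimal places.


P = (1-p)^(k-1) * p
(1-p)^(k-1) = 0.21^5 = 0.0004084101
P = 0.0004084101 * 0.79 ≈ 0.0003226440

0.000323


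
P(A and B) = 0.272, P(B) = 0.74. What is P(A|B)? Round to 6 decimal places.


P(A|B) = P(A and B) / P(B) = 0.272 / 0.74 = 68/185 ≈ 0.36756757

0.367568


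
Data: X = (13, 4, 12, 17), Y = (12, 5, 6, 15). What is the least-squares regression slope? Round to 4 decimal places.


b = sum((xi-xbar)(yi-ybar)) / sum((xi-xbar)^2)
n = 4, xbar = 46/4 = 11.5, ybar = 38/4 = 9.5
Sxy = sum((xi-xbar)(yi-ybar)) = 66
Sxx = sum((xi-xbar)^2) = 89
b = Sxy / Sxx = 66/89 ≈ 0.741573

0.7416


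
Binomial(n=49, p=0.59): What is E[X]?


E[X] = n*p = 49 * 0.59 = 28.91

28.91


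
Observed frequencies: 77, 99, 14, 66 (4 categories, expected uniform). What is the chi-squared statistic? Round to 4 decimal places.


chi2 = sum((O-E)^2/E), E = total/4
total = 256, E = 256/4 = 64
(77 - 64)^2 / 64 = 169 / 64 = 2.640625
(99 - 64)^2 / 64 = 1225 / 64 = 19.140625
(14 - 64)^2 / 64 = 2500 / 64 = 39.0625
(66 - 64)^2 / 64 = 4 / 64 = 0.0625
chi2 = 60.90625

60.9063


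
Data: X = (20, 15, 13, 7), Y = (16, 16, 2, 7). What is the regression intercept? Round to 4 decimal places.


a = ybar - b*xbar, where b = sum((xi-xbar)(yi-ybar)) / sum((xi-xbar)^2)
n = 4, xbar = 55/4 = 13.75, ybar = 41/4 = 10.25
Sxy = sum((xi-xbar)(yi-ybar)) = 71.25
Sxx = sum((xi-xbar)^2) = 86.75
b = Sxy / Sxx = 285/347 ≈ 0.821326
a = 10.25 - 0.821326 * 13.75 = -362/347 ≈ -1.043228

-1.0432


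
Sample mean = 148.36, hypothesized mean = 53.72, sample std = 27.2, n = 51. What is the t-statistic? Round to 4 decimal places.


t = (xbar - mu0) / (s/sqrt(n))
xbar - mu0 = 148.36 - 53.72 = 94.64
sqrt(51) ≈ 7.14142843
s/sqrt(n) = 27.2 / 7.14142843 ≈ 3.80876183
t = 94.64 / 3.80876183 ≈ 24.847970

24.8480


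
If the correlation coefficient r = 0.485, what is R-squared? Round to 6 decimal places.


R^2 = r^2 = (0.485)^2 = 0.235225

0.235225


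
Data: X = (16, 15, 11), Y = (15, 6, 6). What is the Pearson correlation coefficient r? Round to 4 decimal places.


r = sum((xi-xbar)(yi-ybar)) / sqrt(sum((xi-xbar)^2) * sum((yi-ybar)^2))
n = 3, xbar = 42/3 = 14, ybar = 27/3 = 9
Sxy = sum((xi-xbar)(yi-ybar)) = 18
Sxx = sum((xi-xbar)^2) = 14
Syy = sum((yi-ybar)^2) = 54
sqrt(Sxx*Syy) ≈ 27.495454
r = Sxy / sqrt(Sxx*Syy) = 18 / 27.495454 ≈ 0.654654

0.6547


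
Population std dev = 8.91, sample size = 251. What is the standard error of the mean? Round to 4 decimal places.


SE = sigma / sqrt(n)
sqrt(251) ≈ 15.842980
SE = 8.91 / 15.842980 ≈ 0.562394

0.5624


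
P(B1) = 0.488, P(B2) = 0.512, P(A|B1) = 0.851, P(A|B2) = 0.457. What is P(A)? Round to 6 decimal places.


P(A) = P(A|B1)*P(B1) + P(A|B2)*P(B2)
P(A|B1)*P(B1) = 0.851 * 0.488 = 0.415288
P(A|B2)*P(B2) = 0.457 * 0.512 = 0.233984
P(A) = 0.415288 + 0.233984 = 0.649272

0.649272


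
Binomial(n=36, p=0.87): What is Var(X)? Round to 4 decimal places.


Var = n*p*(1-p) = 36 * 0.87 * 0.13 = 4.0716

4.0716


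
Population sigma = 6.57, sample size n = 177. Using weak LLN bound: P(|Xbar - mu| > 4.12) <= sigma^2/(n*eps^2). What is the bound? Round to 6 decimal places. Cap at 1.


bound = min(1, sigma^2/(n*eps^2))
sigma^2 = 6.57^2 = 43.1649
n*eps^2 = 177 * 4.12^2 = 177 * 16.9744 = 3004.4688
sigma^2/(n*eps^2) = 43.1649 / 3004.4688 ≈ 0.01436690

0.014367


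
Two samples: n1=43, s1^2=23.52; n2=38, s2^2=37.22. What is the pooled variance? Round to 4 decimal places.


sp^2 = ((n1-1)*s1^2 + (n2-1)*s2^2)/(n1+n2-2)
(n1-1)*s1^2 = 42 * 23.52 = 987.84
(n2-1)*s2^2 = 37 * 37.22 = 1377.14
numerator = 987.84 + 1377.14 = 2364.98
n1+n2-2 = 79
sp^2 = 2364.98 / 79 = 118249/3950 ≈ 29.936456

29.9365


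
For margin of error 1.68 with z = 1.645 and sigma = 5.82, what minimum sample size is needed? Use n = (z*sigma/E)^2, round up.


z*sigma/E = 1.645 * 5.82 / 1.68 = 5.69875
(z*sigma/E)^2 ≈ 32.475752
round up: n = 33

33


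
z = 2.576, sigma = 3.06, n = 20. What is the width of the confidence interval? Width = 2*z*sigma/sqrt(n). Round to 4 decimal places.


width = 2*z*sigma/sqrt(n)
2*z*sigma = 2 * 2.576 * 3.06 = 15.76512
sqrt(20) ≈ 4.472136
width = 15.76512 / 4.472136 ≈ 3.525188

3.5252


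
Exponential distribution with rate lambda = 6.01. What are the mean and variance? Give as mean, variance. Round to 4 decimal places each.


mean = 1/lam, var = 1/lam^2
mean = 1 / 6.01 = 100/601 ≈ 0.166389
lam^2 = 6.01^2 = 36.1201
var = 1 / 36.1201 ≈ 0.027685

0.1664, 0.0277


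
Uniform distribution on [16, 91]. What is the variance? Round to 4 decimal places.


Var = (b-a)^2 / 12
(b-a)^2 = (91 - 16)^2 = 5625
Var = 5625/12 = 468.75

468.7500


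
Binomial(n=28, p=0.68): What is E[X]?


E[X] = n*p = 28 * 0.68 = 19.04

19.04


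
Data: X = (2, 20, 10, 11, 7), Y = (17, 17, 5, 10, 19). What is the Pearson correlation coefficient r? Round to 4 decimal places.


r = sum((xi-xbar)(yi-ybar)) / sqrt(sum((xi-xbar)^2) * sum((yi-ybar)^2))
n = 5, xbar = 50/5 = 10, ybar = 68/5 = 13.6
Sxy = sum((xi-xbar)(yi-ybar)) = -13
Sxx = sum((xi-xbar)^2) = 174
Syy = sum((yi-ybar)^2) = 139.2
sqrt(Sxx*Syy) ≈ 155.630331
r = Sxy / sqrt(Sxx*Syy) = -13 / 155.630331 ≈ -0.083531

-0.0835


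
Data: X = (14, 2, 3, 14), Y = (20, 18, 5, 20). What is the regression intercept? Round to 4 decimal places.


a = ybar - b*xbar, where b = sum((xi-xbar)(yi-ybar)) / sum((xi-xbar)^2)
n = 4, xbar = 33/4 = 8.25, ybar = 63/4 = 15.75
Sxy = sum((xi-xbar)(yi-ybar)) = 91.25
Sxx = sum((xi-xbar)^2) = 132.75
b = Sxy / Sxx = 365/531 ≈ 0.687382
a = 15.75 - 0.687382 * 8.25 = 1784/177 ≈ 10.079096

10.0791


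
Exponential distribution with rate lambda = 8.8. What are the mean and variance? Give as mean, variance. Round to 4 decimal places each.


mean = 1/lam, var = 1/lam^2
mean = 1 / 8.8 = 5/44 ≈ 0.113636
lam^2 = 8.8^2 = 77.44
var = 1 / 77.44 = 25/1936 ≈ 0.012913

0.1136, 0.0129


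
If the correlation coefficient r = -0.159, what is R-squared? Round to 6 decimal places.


R^2 = r^2 = (-0.159)^2 = 0.025281

0.025281


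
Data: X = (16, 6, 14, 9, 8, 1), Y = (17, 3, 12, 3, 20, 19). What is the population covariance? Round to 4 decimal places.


Cov = (1/n)*sum((xi-xbar)(yi-ybar))
n = 6, xbar = 54/6 = 9, ybar = 74/6 = 37/3 ≈ 12.333333
sum((xi-xbar)(yi-ybar)) = -2
Cov = -2 / 6 = -1/3 ≈ -0.333333

-0.3333


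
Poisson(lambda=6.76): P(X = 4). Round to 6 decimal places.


P = e^(-lam) * lam^k / k!
e^(-6.76) ≈ 0.001159229
lam^k = 6.76^4 ≈ 2088.270646
k! = 4! = 24
P = 0.001159229 * 2088.270646 / 24 ≈ 0.100866

0.100866


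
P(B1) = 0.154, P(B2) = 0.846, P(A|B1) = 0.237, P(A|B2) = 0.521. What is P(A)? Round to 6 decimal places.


P(A) = P(A|B1)*P(B1) + P(A|B2)*P(B2)
P(A|B1)*P(B1) = 0.237 * 0.154 = 0.036498
P(A|B2)*P(B2) = 0.521 * 0.846 = 0.440766
P(A) = 0.036498 + 0.440766 = 0.477264

0.477264


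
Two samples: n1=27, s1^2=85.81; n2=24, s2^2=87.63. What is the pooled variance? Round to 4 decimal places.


sp^2 = ((n1-1)*s1^2 + (n2-1)*s2^2)/(n1+n2-2)
(n1-1)*s1^2 = 26 * 85.81 = 2231.06
(n2-1)*s2^2 = 23 * 87.63 = 2015.49
numerator = 2231.06 + 2015.49 = 4246.55
n1+n2-2 = 49
sp^2 = 4246.55 / 49 = 12133/140 ≈ 86.664286

86.6643


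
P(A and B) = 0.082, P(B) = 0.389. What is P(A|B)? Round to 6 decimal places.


P(A|B) = P(A and B) / P(B) = 0.082 / 0.389 = 82/389 ≈ 0.21079692

0.210797


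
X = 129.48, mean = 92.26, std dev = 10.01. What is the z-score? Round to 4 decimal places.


z = (X - mu) / sigma
X - mu = 129.48 - 92.26 = 37.22
z = 37.22 / 10.01 = 3722/1001 ≈ 3.718282

3.7183


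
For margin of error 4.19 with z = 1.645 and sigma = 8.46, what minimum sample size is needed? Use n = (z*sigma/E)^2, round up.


z*sigma/E = 1.645 * 8.46 / 4.19 ≈ 3.321408
(z*sigma/E)^2 ≈ 11.031752
round up: n = 12

12


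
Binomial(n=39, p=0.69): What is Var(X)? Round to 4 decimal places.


Var = n*p*(1-p) = 39 * 0.69 * 0.31 = 8.3421

8.3421


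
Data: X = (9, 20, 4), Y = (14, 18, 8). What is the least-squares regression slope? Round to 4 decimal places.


b = sum((xi-xbar)(yi-ybar)) / sum((xi-xbar)^2)
n = 3, xbar = 33/3 = 11, ybar = 40/3 ≈ 13.333333
Sxy = sum((xi-xbar)(yi-ybar)) = 78
Sxx = sum((xi-xbar)^2) = 134
b = Sxy / Sxx = 39/67 ≈ 0.582090

0.5821


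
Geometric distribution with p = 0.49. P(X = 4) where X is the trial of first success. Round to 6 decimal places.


P = (1-p)^(k-1) * p
(1-p)^(k-1) = 0.51^3 = 0.132651
P = 0.132651 * 0.49 = 0.06499899

0.064999


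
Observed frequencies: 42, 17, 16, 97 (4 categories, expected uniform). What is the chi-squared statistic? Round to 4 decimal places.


chi2 = sum((O-E)^2/E), E = total/4
total = 172, E = 172/4 = 43
(42 - 43)^2 / 43 = 1 / 43 = 1/43 ≈ 0.023256
(17 - 43)^2 / 43 = 676 / 43 = 676/43 ≈ 15.720930
(16 - 43)^2 / 43 = 729 / 43 = 729/43 ≈ 16.953488
(97 - 43)^2 / 43 = 2916 / 43 = 2916/43 ≈ 67.813953
chi2 = 4322/43 ≈ 100.511628

100.5116


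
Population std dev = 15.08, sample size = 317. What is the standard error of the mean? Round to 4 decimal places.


SE = sigma / sqrt(n)
sqrt(317) ≈ 17.804494
SE = 15.08 / 17.804494 ≈ 0.846977

0.8470


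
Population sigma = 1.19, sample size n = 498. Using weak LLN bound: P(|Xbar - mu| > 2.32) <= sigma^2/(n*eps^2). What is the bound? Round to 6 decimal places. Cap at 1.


bound = min(1, sigma^2/(n*eps^2))
sigma^2 = 1.19^2 = 1.4161
n*eps^2 = 498 * 2.32^2 = 498 * 5.3824 = 2680.4352
sigma^2/(n*eps^2) = 1.4161 / 2680.4352 ≈ 0.00052831

0.000528


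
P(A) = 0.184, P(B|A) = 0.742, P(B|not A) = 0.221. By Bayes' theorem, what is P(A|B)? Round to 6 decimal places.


P(A|B) = P(B|A)*P(A) / P(B), P(B) = P(B|A)*P(A) + P(B|not A)*P(not A)
P(B|A)*P(A) = 0.742 * 0.184 = 0.136528
P(B|not A)*P(not A) = 0.221 * 0.816 = 0.180336
P(B) = 0.136528 + 0.180336 = 0.316864
P(A|B) = 0.136528 / 0.316864 ≈ 0.43087255

0.430873


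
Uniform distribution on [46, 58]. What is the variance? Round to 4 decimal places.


Var = (b-a)^2 / 12
(b-a)^2 = (58 - 46)^2 = 144
Var = 144/12 = 12

12.0000


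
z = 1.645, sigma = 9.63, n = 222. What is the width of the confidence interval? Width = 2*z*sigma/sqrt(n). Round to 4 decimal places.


width = 2*z*sigma/sqrt(n)
2*z*sigma = 2 * 1.645 * 9.63 = 31.6827
sqrt(222) ≈ 14.899664
width = 31.6827 / 14.899664 ≈ 2.126404

2.1264


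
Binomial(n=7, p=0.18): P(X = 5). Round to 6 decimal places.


P = C(n,k) * p^k * (1-p)^(n-k)
C(7,5) = 21
p^k = 0.18^5 = 0.0001889568
(1-p)^(n-k) = 0.82^2 = 0.6724
P = 21 * 0.0001889568 * 0.6724 ≈ 0.002668

0.002668


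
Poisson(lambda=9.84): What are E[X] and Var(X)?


E[X] = Var(X) = lambda = 9.84

9.84, 9.84


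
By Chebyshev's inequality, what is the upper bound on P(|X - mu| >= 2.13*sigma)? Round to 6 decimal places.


P <= 1/k^2
k^2 = 2.13^2 = 4.5369
1/k^2 = 1 / 4.5369 ≈ 0.22041482

0.220415


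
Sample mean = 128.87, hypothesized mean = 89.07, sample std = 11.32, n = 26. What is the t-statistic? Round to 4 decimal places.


t = (xbar - mu0) / (s/sqrt(n))
xbar - mu0 = 128.87 - 89.07 = 39.8
sqrt(26) ≈ 5.09901951
s/sqrt(n) = 11.32 / 5.09901951 ≈ 2.22003465
t = 39.8 / 2.22003465 ≈ 17.927648

17.9276


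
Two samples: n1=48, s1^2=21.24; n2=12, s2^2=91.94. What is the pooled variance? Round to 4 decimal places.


sp^2 = ((n1-1)*s1^2 + (n2-1)*s2^2)/(n1+n2-2)
(n1-1)*s1^2 = 47 * 21.24 = 998.28
(n2-1)*s2^2 = 11 * 91.94 = 1011.34
numerator = 998.28 + 1011.34 = 2009.62
n1+n2-2 = 58
sp^2 = 2009.62 / 58 = 100481/2900 ≈ 34.648621

34.6486


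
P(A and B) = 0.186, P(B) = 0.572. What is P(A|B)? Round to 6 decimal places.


P(A|B) = P(A and B) / P(B) = 0.186 / 0.572 = 93/286 ≈ 0.32517483

0.325175


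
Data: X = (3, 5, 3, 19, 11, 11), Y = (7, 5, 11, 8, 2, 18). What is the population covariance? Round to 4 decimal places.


Cov = (1/n)*sum((xi-xbar)(yi-ybar))
n = 6, xbar = 52/6 = 26/3 ≈ 8.666667, ybar = 51/6 = 8.5
sum((xi-xbar)(yi-ybar)) = 9
Cov = 9 / 6 = 1.5

1.5000


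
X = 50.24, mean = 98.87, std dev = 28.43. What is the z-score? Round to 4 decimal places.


z = (X - mu) / sigma
X - mu = 50.24 - 98.87 = -48.63
z = -48.63 / 28.43 = -4863/2843 ≈ -1.710517

-1.7105


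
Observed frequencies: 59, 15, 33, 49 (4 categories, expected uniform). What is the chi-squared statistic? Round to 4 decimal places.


chi2 = sum((O-E)^2/E), E = total/4
total = 156, E = 156/4 = 39
(59 - 39)^2 / 39 = 400 / 39 = 400/39 ≈ 10.256410
(15 - 39)^2 / 39 = 576 / 39 = 192/13 ≈ 14.769231
(33 - 39)^2 / 39 = 36 / 39 = 12/13 ≈ 0.923077
(49 - 39)^2 / 39 = 100 / 39 = 100/39 ≈ 2.564103
chi2 = 1112/39 ≈ 28.512821

28.5128


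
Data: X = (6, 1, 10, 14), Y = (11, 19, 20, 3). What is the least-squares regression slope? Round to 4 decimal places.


b = sum((xi-xbar)(yi-ybar)) / sum((xi-xbar)^2)
n = 4, xbar = 31/4 = 7.75, ybar = 53/4 = 13.25
Sxy = sum((xi-xbar)(yi-ybar)) = -83.75
Sxx = sum((xi-xbar)^2) = 92.75
b = Sxy / Sxx = -335/371 ≈ -0.902965

-0.9030


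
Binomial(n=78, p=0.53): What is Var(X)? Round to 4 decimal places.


Var = n*p*(1-p) = 78 * 0.53 * 0.47 = 19.4298

19.4298


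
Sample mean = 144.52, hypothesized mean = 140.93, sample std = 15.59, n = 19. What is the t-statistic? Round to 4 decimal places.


t = (xbar - mu0) / (s/sqrt(n))
xbar - mu0 = 144.52 - 140.93 = 3.59
sqrt(19) ≈ 4.35889894
s/sqrt(n) = 15.59 / 4.35889894 ≈ 3.57659129
t = 3.59 / 3.57659129 ≈ 1.003749

1.0037


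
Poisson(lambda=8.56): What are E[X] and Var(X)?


E[X] = Var(X) = lambda = 8.56

8.56, 8.56


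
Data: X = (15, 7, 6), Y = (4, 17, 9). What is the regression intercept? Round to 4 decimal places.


a = ybar - b*xbar, where b = sum((xi-xbar)(yi-ybar)) / sum((xi-xbar)^2)
n = 3, xbar = 28/3 ≈ 9.333333, ybar = 30/3 = 10
Sxy = sum((xi-xbar)(yi-ybar)) = -47
Sxx = sum((xi-xbar)^2) = 146/3 ≈ 48.666667
b = Sxy / Sxx = -141/146 ≈ -0.965753
a = 10 - (-0.965753) * 9.333333 = 1388/73 ≈ 19.013699

19.0137


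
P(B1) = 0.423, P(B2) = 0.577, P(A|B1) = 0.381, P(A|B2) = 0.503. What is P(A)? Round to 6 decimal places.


P(A) = P(A|B1)*P(B1) + P(A|B2)*P(B2)
P(A|B1)*P(B1) = 0.381 * 0.423 = 0.161163
P(A|B2)*P(B2) = 0.503 * 0.577 = 0.290231
P(A) = 0.161163 + 0.290231 = 0.451394

0.451394


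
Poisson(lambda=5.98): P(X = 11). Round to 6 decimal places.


P = e^(-lam) * lam^k / k!
e^(-5.98) ≈ 0.002528826
lam^k = 5.98^11 ≈ 349714004.210754
k! = 11! = 39916800
P = 0.002528826 * 349714004.210754 / 39916800 ≈ 0.022155

0.022155


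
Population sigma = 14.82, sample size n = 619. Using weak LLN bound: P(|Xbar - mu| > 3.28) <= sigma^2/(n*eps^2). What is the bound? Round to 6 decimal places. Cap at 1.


bound = min(1, sigma^2/(n*eps^2))
sigma^2 = 14.82^2 = 219.6324
n*eps^2 = 619 * 3.28^2 = 619 * 10.7584 = 6659.4496
sigma^2/(n*eps^2) = 219.6324 / 6659.4496 ≈ 0.03298056

0.032981


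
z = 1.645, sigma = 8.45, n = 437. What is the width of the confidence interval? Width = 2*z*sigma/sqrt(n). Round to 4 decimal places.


width = 2*z*sigma/sqrt(n)
2*z*sigma = 2 * 1.645 * 8.45 = 27.8005
sqrt(437) ≈ 20.904545
width = 27.8005 / 20.904545 ≈ 1.329878

1.3299


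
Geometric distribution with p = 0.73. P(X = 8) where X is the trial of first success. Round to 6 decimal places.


P = (1-p)^(k-1) * p
(1-p)^(k-1) = 0.27^7 ≈ 0.0001046035
P = 0.0001046035 * 0.73 ≈ 0.00007636058

0.000076


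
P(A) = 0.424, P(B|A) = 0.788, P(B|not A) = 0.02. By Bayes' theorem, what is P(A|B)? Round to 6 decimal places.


P(A|B) = P(B|A)*P(A) / P(B), P(B) = P(B|A)*P(A) + P(B|not A)*P(not A)
P(B|A)*P(A) = 0.788 * 0.424 = 0.334112
P(B|not A)*P(not A) = 0.02 * 0.576 = 0.01152
P(B) = 0.334112 + 0.01152 = 0.345632
P(A|B) = 0.334112 / 0.345632 ≈ 0.96666975

0.966670


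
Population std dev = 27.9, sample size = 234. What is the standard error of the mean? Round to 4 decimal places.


SE = sigma / sqrt(n)
sqrt(234) ≈ 15.297059
SE = 27.9 / 15.297059 ≈ 1.823880

1.8239


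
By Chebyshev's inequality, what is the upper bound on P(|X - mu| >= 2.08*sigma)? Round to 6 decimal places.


P <= 1/k^2
k^2 = 2.08^2 = 4.3264
1/k^2 = 1 / 4.3264 = 625/2704 ≈ 0.23113905

0.231139


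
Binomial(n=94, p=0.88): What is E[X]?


E[X] = n*p = 94 * 0.88 = 82.72

82.72


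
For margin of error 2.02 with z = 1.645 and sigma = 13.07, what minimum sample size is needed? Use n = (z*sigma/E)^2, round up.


z*sigma/E = 1.645 * 13.07 / 2.02 ≈ 10.643639
(z*sigma/E)^2 ≈ 113.287043
round up: n = 114

114


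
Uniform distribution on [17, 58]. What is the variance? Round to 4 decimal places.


Var = (b-a)^2 / 12
(b-a)^2 = (58 - 17)^2 = 1681
Var = 1681/12 ≈ 140.083333

140.0833


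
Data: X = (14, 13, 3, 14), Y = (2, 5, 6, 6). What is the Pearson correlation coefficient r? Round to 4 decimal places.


r = sum((xi-xbar)(yi-ybar)) / sqrt(sum((xi-xbar)^2) * sum((yi-ybar)^2))
n = 4, xbar = 44/4 = 11, ybar = 19/4 = 4.75
Sxy = sum((xi-xbar)(yi-ybar)) = -14
Sxx = sum((xi-xbar)^2) = 86
Syy = sum((yi-ybar)^2) = 10.75
sqrt(Sxx*Syy) ≈ 30.405592
r = Sxy / sqrt(Sxx*Syy) = -14 / 30.405592 ≈ -0.460442

-0.4604


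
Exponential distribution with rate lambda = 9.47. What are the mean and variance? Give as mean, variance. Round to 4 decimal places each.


mean = 1/lam, var = 1/lam^2
mean = 1 / 9.47 = 100/947 ≈ 0.105597
lam^2 = 9.47^2 = 89.6809
var = 1 / 89.6809 ≈ 0.011151

0.1056, 0.0112


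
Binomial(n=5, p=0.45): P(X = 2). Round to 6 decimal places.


P = C(n,k) * p^k * (1-p)^(n-k)
C(5,2) = 10
p^k = 0.45^2 = 0.2025
(1-p)^(n-k) = 0.55^3 = 0.166375
P = 10 * 0.2025 * 0.166375 ≈ 0.336909

0.336909


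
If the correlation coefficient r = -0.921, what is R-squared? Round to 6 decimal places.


R^2 = r^2 = (-0.921)^2 = 0.848241

0.848241


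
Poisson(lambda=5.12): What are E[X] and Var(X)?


E[X] = Var(X) = lambda = 5.12

5.12, 5.12


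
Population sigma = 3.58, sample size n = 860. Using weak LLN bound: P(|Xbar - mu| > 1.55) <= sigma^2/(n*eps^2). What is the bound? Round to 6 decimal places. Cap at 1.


bound = min(1, sigma^2/(n*eps^2))
sigma^2 = 3.58^2 = 12.8164
n*eps^2 = 860 * 1.55^2 = 860 * 2.4025 = 2066.15
sigma^2/(n*eps^2) = 12.8164 / 2066.15 ≈ 0.00620303

0.006203


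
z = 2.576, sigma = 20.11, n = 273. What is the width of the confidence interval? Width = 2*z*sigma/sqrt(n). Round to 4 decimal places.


width = 2*z*sigma/sqrt(n)
2*z*sigma = 2 * 2.576 * 20.11 = 103.60672
sqrt(273) ≈ 16.522712
width = 103.60672 / 16.522712 ≈ 6.270564

6.2706


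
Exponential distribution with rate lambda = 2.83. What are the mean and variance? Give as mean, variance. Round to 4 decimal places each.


mean = 1/lam, var = 1/lam^2
mean = 1 / 2.83 = 100/283 ≈ 0.353357
lam^2 = 2.83^2 = 8.0089
var = 1 / 8.0089 ≈ 0.124861

0.3534, 0.1249
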